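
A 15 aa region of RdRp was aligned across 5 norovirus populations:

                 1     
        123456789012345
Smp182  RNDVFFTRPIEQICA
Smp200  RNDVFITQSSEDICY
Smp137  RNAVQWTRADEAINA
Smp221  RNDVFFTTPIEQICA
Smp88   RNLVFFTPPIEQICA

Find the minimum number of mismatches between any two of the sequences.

1

Pairwise Hamming distances:
  Smp182 vs Smp200: 6
  Smp182 vs Smp137: 7
  Smp182 vs Smp221: 1
  Smp182 vs Smp88: 2
  Smp200 vs Smp137: 9
  Smp200 vs Smp221: 6
  Smp200 vs Smp88: 7
  Smp137 vs Smp221: 8
  Smp137 vs Smp88: 8
  Smp221 vs Smp88: 2
The smallest is 1, between Smp182 and Smp221.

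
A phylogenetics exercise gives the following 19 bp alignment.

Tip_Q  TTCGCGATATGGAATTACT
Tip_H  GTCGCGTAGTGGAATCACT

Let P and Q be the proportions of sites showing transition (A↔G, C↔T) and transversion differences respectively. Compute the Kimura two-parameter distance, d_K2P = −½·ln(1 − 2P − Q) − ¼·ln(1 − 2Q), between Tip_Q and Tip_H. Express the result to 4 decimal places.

0.3246

Differing sites — 1:T/G (Tv); 7:A/T (Tv); 8:T/A (Tv); 9:A/G (Ti); 16:T/C (Ti).
Of the 5 differences, 2 transitions and 3 transversions over 19 sites: P = 2/19 = 0.105263, Q = 3/19 = 0.157895.
d = −0.5·ln(0.631579) − 0.25·ln(0.684210) = −0.5·(-0.459532) − 0.25·(-0.379490) = 0.3246.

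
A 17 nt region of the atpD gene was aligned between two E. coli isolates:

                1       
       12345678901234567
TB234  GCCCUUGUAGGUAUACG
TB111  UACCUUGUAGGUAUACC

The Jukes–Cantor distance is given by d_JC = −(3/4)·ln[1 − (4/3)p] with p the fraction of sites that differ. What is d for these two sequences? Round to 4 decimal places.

Mismatches occur at site 1 (G/U), site 2 (C/A), site 17 (G/C).
p = 3/17 = 0.176471.
d = −0.75 · ln(1 − (4/3)·0.176471) = −0.75 · ln(0.764705) = −0.75 · (-0.268265) = 0.2012.

0.2012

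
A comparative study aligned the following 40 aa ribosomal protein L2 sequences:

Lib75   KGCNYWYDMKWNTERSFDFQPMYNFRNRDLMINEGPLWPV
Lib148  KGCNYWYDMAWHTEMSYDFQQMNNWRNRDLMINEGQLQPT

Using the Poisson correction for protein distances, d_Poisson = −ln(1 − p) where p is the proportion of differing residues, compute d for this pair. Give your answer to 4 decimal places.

Mismatches occur at site 10 (K↔A), site 12 (N↔H), site 15 (R↔M), site 17 (F↔Y), site 21 (P↔Q), site 23 (Y↔N), site 25 (F↔W), site 36 (P↔Q), site 38 (W↔Q), site 40 (V↔T).
p = 10/40 = 0.250000.
d = −ln(1 − 0.250000) = −ln(0.750000) = 0.2877.

0.2877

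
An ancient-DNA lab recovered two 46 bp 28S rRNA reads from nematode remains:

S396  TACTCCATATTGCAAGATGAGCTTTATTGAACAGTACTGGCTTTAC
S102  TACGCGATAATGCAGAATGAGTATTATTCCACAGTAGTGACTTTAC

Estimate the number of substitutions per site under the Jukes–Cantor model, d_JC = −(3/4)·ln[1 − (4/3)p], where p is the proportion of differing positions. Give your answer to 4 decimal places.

0.2880

Mismatches occur at site 4 (T→G), site 6 (C→G), site 10 (T→A), site 15 (A→G), site 16 (G→A), site 22 (C→T), site 23 (T→A), site 29 (G→C), site 30 (A→C), site 37 (C→G), site 40 (G→A).
p = 11/46 = 0.239130.
d = −0.75 · ln(1 − (4/3)·0.239130) = −0.75 · ln(0.681160) = −0.75 · (-0.383958) = 0.2880.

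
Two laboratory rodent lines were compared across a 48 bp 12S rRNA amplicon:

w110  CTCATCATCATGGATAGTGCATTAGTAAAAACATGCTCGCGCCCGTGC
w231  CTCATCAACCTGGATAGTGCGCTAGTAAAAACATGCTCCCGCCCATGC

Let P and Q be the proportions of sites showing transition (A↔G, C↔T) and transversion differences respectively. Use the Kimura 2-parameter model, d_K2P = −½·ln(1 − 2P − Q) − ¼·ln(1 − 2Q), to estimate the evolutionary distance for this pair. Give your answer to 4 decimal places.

The sequences differ at positions 8 (T/A, transversion), 10 (A/C, transversion), 21 (A/G, transition), 22 (T/C, transition), 39 (G/C, transversion), 45 (G/A, transition).
Of the 6 differences, 3 transitions and 3 transversions over 48 sites: P = 3/48 = 0.062500, Q = 3/48 = 0.062500.
d = −0.5·ln(0.812500) − 0.25·ln(0.875000) = −0.5·(-0.207639) − 0.25·(-0.133531) = 0.1372.

0.1372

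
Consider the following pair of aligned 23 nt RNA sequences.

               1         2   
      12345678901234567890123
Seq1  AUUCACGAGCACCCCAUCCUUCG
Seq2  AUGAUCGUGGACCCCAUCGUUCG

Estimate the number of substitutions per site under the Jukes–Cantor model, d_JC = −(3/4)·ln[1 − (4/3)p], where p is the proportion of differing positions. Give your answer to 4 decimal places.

The sequences differ at positions 3 (U/G), 4 (C/A), 5 (A/U), 8 (A/U), 10 (C/G), 19 (C/G).
p = 6/23 = 0.260870.
d = −0.75 · ln(1 − (4/3)·0.260870) = −0.75 · ln(0.652173) = −0.75 · (-0.427445) = 0.3206.

0.3206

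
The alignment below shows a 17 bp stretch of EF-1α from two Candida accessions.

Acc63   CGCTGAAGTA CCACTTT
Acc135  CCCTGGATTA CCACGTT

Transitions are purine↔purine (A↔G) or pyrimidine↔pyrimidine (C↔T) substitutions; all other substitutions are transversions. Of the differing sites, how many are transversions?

Differing sites — 2:G/C (Tv); 6:A/G (Ti); 8:G/T (Tv); 15:T/G (Tv).
Of the 4 differences, 1 transition and 3 transversions, so the answer is 3.

3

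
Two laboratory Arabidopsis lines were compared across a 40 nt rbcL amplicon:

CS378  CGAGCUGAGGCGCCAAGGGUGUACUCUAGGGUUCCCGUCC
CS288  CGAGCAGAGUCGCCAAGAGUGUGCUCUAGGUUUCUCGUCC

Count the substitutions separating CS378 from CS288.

Mismatches occur at site 6 (U/A), site 10 (G/U), site 18 (G/A), site 23 (A/G), site 31 (G/U), site 35 (C/U).
That gives 6 mismatches out of 40 aligned sites, so the Hamming distance is 6.

6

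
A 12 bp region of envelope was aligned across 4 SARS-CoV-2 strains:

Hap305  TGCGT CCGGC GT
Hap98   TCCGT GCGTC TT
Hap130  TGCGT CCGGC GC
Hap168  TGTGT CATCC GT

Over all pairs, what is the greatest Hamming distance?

Pairwise Hamming distances:
  Hap305 vs Hap98: 4
  Hap305 vs Hap130: 1
  Hap305 vs Hap168: 4
  Hap98 vs Hap130: 5
  Hap98 vs Hap168: 7
  Hap130 vs Hap168: 5
The largest is 7, between Hap98 and Hap168.

7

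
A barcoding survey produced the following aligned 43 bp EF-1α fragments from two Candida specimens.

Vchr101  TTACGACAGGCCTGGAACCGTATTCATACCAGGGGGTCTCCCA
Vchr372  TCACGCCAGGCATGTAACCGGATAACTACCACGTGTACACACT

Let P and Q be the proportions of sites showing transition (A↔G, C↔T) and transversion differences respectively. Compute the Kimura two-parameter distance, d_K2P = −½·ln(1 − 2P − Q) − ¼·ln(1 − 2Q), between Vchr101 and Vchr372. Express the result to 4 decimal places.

Mismatches occur at site 2 (T↔C, transition), site 6 (A↔C, transversion), site 12 (C↔A, transversion), site 15 (G↔T, transversion), site 21 (T↔G, transversion), site 24 (T↔A, transversion), site 25 (C↔A, transversion), site 26 (A↔C, transversion), site 32 (G↔C, transversion), site 34 (G↔T, transversion), site 36 (G↔T, transversion), site 37 (T↔A, transversion), site 39 (T↔A, transversion), site 41 (C↔A, transversion), site 43 (A↔T, transversion).
Of the 15 differences, 1 transition and 14 transversions over 43 sites: P = 1/43 = 0.023256, Q = 14/43 = 0.325581.
d = −0.5·ln(0.627907) − 0.25·ln(0.348838) = −0.5·(-0.465363) − 0.25·(-1.053148) = 0.4960.

0.4960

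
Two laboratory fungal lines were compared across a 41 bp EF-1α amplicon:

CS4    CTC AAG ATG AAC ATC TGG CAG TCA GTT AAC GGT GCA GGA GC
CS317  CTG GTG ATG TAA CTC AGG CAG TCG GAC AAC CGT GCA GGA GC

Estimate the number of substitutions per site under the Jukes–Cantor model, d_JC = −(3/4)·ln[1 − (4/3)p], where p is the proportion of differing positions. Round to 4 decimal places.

0.3321

Differing sites — 3:C/G; 4:A/G; 5:A/T; 10:A/T; 12:C/A; 13:A/C; 16:T/A; 24:A/G; 26:T/A; 27:T/C; 31:G/C.
p = 11/41 = 0.268293.
d = −0.75 · ln(1 − (4/3)·0.268293) = −0.75 · ln(0.642276) = −0.75 · (-0.442737) = 0.3321.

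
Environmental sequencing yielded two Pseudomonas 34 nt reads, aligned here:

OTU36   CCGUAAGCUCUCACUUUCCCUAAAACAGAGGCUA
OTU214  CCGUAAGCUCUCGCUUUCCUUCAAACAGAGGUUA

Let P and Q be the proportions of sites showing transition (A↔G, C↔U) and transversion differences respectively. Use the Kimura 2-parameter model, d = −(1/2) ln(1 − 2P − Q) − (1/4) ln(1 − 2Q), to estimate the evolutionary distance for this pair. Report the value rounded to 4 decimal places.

0.1304

The sequences differ at positions 13 (A/G, transition), 20 (C/U, transition), 22 (A/C, transversion), 32 (C/U, transition).
Of the 4 differences, 3 transitions and 1 transversion over 34 sites: P = 3/34 = 0.088235, Q = 1/34 = 0.029412.
d = −0.5·ln(0.794118) − 0.25·ln(0.941176) = −0.5·(-0.230523) − 0.25·(-0.060625) = 0.1304.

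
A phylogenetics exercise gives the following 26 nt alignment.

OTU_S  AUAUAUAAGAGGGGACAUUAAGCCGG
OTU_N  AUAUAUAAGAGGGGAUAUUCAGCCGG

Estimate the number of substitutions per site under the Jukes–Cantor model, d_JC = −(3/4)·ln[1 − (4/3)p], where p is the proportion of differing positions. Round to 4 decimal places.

Mismatches occur at site 16 (C→U), site 20 (A→C).
p = 2/26 = 0.076923.
d = −0.75 · ln(1 − (4/3)·0.076923) = −0.75 · ln(0.897436) = −0.75 · (-0.108213) = 0.0812.

0.0812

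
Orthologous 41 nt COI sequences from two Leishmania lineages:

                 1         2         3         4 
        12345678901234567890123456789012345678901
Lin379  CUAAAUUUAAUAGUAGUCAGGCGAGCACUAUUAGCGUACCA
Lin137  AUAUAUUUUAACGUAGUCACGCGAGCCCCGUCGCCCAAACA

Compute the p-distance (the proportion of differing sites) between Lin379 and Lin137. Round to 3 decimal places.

Mismatches occur at site 1 (C↔A), site 4 (A↔U), site 9 (A↔U), site 11 (U↔A), site 12 (A↔C), site 20 (G↔C), site 27 (A↔C), site 29 (U↔C), site 30 (A↔G), site 32 (U↔C), site 33 (A↔G), site 34 (G↔C), site 36 (G↔C), site 37 (U↔A), site 39 (C↔A).
There are 15 differences over 41 sites, so p = 15/41 = 0.366.

0.366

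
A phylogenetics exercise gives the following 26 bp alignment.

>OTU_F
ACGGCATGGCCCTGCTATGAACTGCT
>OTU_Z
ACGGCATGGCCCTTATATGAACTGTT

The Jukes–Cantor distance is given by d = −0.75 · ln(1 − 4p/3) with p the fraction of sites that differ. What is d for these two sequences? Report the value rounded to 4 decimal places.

Differing sites — 14:G/T; 15:C/A; 25:C/T.
p = 3/26 = 0.115385.
d = −0.75 · ln(1 − (4/3)·0.115385) = −0.75 · ln(0.846153) = −0.75 · (-0.167055) = 0.1253.

0.1253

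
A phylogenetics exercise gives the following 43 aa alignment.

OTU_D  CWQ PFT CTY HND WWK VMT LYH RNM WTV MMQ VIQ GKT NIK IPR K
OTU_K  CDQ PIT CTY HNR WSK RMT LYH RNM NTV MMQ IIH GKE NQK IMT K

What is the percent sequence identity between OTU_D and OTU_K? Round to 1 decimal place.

72.1%

The sequences differ at positions 2 (W/D), 5 (F/I), 12 (D/R), 14 (W/S), 16 (V/R), 25 (W/N), 31 (V/I), 33 (Q/H), 36 (T/E), 38 (I/Q), 41 (P/M), 42 (R/T).
31 of the 43 sites match, so the percent identity is 31/43 × 100 = 72.1%.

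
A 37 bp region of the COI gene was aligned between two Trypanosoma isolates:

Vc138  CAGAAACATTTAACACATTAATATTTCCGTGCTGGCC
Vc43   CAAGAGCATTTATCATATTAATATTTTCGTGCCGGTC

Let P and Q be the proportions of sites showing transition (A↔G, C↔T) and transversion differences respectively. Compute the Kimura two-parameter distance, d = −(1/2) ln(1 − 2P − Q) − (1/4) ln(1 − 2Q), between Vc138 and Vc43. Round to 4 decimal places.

Mismatches occur at site 3 (G/A, transition), site 4 (A/G, transition), site 6 (A/G, transition), site 13 (A/T, transversion), site 16 (C/T, transition), site 27 (C/T, transition), site 33 (T/C, transition), site 36 (C/T, transition).
Of the 8 differences, 7 transitions and 1 transversion over 37 sites: P = 7/37 = 0.189189, Q = 1/37 = 0.027027.
d = −0.5·ln(0.594595) − 0.25·ln(0.945946) = −0.5·(-0.519875) − 0.25·(-0.055570) = 0.2738.

0.2738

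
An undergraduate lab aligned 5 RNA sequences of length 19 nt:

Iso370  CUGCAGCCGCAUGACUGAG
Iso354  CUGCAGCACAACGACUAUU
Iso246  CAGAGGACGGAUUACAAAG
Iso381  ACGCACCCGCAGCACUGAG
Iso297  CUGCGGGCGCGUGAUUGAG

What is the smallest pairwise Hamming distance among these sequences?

Pairwise Hamming distances:
  Iso370 vs Iso354: 7
  Iso370 vs Iso246: 8
  Iso370 vs Iso381: 5
  Iso370 vs Iso297: 4
  Iso354 vs Iso246: 12
  Iso354 vs Iso381: 11
  Iso354 vs Iso297: 11
  Iso246 vs Iso381: 11
  Iso246 vs Iso297: 9
  Iso381 vs Iso297: 9
The smallest is 4, between Iso370 and Iso297.

4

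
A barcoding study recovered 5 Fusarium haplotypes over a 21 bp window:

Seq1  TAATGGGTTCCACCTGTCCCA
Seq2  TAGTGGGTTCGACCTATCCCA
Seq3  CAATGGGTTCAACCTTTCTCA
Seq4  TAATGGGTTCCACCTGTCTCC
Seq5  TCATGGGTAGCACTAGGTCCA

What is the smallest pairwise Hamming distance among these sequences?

Pairwise Hamming distances:
  Seq1 vs Seq2: 3
  Seq1 vs Seq3: 4
  Seq1 vs Seq4: 2
  Seq1 vs Seq5: 7
  Seq2 vs Seq3: 5
  Seq2 vs Seq4: 5
  Seq2 vs Seq5: 10
  Seq3 vs Seq4: 4
  Seq3 vs Seq5: 11
  Seq4 vs Seq5: 9
The smallest is 2, between Seq1 and Seq4.

2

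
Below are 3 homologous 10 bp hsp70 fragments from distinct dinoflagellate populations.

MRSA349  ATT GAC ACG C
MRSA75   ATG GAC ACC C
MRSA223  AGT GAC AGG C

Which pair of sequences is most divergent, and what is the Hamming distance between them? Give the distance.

4

Pairwise Hamming distances:
  MRSA349 vs MRSA75: 2
  MRSA349 vs MRSA223: 2
  MRSA75 vs MRSA223: 4
The largest is 4, between MRSA75 and MRSA223.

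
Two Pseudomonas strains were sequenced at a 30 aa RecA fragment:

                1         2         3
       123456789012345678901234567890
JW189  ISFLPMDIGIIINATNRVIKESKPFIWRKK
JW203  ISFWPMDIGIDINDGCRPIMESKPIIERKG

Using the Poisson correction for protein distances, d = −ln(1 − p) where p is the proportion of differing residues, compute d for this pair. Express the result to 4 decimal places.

0.4055

Differing sites — 4:L/W; 11:I/D; 14:A/D; 15:T/G; 16:N/C; 18:V/P; 20:K/M; 25:F/I; 27:W/E; 30:K/G.
p = 10/30 = 0.333333.
d = −ln(1 − 0.333333) = −ln(0.666667) = 0.4055.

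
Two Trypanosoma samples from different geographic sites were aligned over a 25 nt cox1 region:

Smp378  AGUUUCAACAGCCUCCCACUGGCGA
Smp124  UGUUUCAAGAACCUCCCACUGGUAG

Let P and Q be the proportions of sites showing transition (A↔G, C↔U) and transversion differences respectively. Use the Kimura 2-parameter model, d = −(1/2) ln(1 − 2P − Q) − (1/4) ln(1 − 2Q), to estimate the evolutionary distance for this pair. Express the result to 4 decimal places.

0.2990

Mismatches occur at site 1 (A→U, transversion), site 9 (C→G, transversion), site 11 (G→A, transition), site 23 (C→U, transition), site 24 (G→A, transition), site 25 (A→G, transition).
Of the 6 differences, 4 transitions and 2 transversions over 25 sites: P = 4/25 = 0.160000, Q = 2/25 = 0.080000.
d = −0.5·ln(0.600000) − 0.25·ln(0.840000) = −0.5·(-0.510826) − 0.25·(-0.174353) = 0.2990.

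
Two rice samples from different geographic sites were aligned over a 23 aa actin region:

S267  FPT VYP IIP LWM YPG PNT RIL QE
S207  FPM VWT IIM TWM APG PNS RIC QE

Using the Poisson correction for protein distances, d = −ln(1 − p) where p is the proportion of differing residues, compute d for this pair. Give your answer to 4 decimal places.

Differing sites — 3:T/M; 5:Y/W; 6:P/T; 9:P/M; 10:L/T; 13:Y/A; 18:T/S; 21:L/C.
p = 8/23 = 0.347826.
d = −ln(1 − 0.347826) = −ln(0.652174) = 0.4274.

0.4274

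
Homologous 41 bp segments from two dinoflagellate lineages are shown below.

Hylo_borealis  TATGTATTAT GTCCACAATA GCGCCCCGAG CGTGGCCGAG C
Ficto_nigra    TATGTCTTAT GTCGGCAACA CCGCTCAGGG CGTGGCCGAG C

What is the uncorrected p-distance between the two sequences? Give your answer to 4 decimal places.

Differing sites — 6:A/C; 14:C/G; 15:A/G; 19:T/C; 21:G/C; 25:C/T; 27:C/A; 29:A/G.
There are 8 differences over 41 sites, so p = 8/41 = 0.1951.

0.1951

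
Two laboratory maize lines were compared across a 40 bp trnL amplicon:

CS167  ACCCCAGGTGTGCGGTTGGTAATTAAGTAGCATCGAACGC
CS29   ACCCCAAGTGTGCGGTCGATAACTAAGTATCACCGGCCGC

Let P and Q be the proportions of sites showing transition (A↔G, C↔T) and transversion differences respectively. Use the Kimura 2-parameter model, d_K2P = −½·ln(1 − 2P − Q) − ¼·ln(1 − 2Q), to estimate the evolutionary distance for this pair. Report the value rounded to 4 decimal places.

Mismatches occur at site 7 (G↔A, transition), site 17 (T↔C, transition), site 19 (G↔A, transition), site 23 (T↔C, transition), site 30 (G↔T, transversion), site 33 (T↔C, transition), site 36 (A↔G, transition), site 37 (A↔C, transversion).
Of the 8 differences, 6 transitions and 2 transversions over 40 sites: P = 6/40 = 0.150000, Q = 2/40 = 0.050000.
d = −0.5·ln(0.650000) − 0.25·ln(0.900000) = −0.5·(-0.430783) − 0.25·(-0.105361) = 0.2417.

0.2417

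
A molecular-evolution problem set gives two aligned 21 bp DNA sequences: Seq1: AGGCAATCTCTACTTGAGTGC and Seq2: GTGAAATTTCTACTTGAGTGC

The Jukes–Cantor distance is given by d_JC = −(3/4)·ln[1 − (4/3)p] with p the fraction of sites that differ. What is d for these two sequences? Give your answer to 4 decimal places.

Differing sites — 1:A/G; 2:G/T; 4:C/A; 8:C/T.
p = 4/21 = 0.190476.
d = −0.75 · ln(1 − (4/3)·0.190476) = −0.75 · ln(0.746032) = −0.75 · (-0.292987) = 0.2197.

0.2197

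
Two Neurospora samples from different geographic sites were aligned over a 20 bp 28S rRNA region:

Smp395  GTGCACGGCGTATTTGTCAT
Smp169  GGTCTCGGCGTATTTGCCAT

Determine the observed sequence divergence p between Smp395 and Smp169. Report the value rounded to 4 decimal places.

0.2000

The sequences differ at positions 2 (T/G), 3 (G/T), 5 (A/T), 17 (T/C).
There are 4 differences over 20 sites, so p = 4/20 = 0.2000.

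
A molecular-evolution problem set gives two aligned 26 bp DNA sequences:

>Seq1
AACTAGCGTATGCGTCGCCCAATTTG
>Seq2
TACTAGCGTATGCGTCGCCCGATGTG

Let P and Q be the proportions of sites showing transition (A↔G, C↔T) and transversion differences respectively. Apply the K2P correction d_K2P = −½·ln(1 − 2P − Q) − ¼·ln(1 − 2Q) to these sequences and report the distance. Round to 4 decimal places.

0.1253

The sequences differ at positions 1 (A/T, transversion), 21 (A/G, transition), 24 (T/G, transversion).
Of the 3 differences, 1 transition and 2 transversions over 26 sites: P = 1/26 = 0.038462, Q = 2/26 = 0.076923.
d = −0.5·ln(0.846153) − 0.25·ln(0.846154) = −0.5·(-0.167055) − 0.25·(-0.167054) = 0.1253.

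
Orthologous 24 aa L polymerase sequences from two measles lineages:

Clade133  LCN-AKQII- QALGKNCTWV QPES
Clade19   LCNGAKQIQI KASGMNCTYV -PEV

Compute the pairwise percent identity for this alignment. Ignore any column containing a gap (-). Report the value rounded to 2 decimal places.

71.43%

Excluding the 3 gap columns leaves 21 comparable sites.
Differing sites — 9:I/Q; 11:Q/K; 13:L/S; 15:K/M; 19:W/Y; 24:S/V.
15 of the 21 comparable sites match, so the percent identity is 15/21 × 100 = 71.43%.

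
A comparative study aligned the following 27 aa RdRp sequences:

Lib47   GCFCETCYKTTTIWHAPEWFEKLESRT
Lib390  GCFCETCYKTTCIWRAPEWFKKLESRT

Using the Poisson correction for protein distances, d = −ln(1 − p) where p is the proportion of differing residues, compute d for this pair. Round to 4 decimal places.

Mismatches occur at site 12 (T↔C), site 15 (H↔R), site 21 (E↔K).
p = 3/27 = 0.111111.
d = −ln(1 − 0.111111) = −ln(0.888889) = 0.1178.

0.1178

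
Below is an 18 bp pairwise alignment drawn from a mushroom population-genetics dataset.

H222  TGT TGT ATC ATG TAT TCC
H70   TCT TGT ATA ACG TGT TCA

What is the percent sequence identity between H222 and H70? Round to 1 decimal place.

Mismatches occur at site 2 (G/C), site 9 (C/A), site 11 (T/C), site 14 (A/G), site 18 (C/A).
13 of the 18 sites match, so the percent identity is 13/18 × 100 = 72.2%.

72.2%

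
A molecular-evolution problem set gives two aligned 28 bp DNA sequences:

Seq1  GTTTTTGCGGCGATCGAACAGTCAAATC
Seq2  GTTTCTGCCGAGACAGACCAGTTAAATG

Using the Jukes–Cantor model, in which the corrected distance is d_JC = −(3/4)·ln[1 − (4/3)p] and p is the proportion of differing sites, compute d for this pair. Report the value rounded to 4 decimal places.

Mismatches occur at site 5 (T→C), site 9 (G→C), site 11 (C→A), site 14 (T→C), site 15 (C→A), site 18 (A→C), site 23 (C→T), site 28 (C→G).
p = 8/28 = 0.285714.
d = −0.75 · ln(1 − (4/3)·0.285714) = −0.75 · ln(0.619048) = −0.75 · (-0.479572) = 0.3597.

0.3597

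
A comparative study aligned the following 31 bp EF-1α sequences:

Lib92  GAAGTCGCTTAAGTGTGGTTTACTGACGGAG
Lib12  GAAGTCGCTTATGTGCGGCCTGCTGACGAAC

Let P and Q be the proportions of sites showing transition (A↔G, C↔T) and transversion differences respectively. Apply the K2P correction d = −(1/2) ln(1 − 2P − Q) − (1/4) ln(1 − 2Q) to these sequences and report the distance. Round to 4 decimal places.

0.2793

Differing sites — 12:A/T (Tv); 16:T/C (Ti); 19:T/C (Ti); 20:T/C (Ti); 22:A/G (Ti); 29:G/A (Ti); 31:G/C (Tv).
Of the 7 differences, 5 transitions and 2 transversions over 31 sites: P = 5/31 = 0.161290, Q = 2/31 = 0.064516.
d = −0.5·ln(0.612904) − 0.25·ln(0.870968) = −0.5·(-0.489547) − 0.25·(-0.138150) = 0.2793.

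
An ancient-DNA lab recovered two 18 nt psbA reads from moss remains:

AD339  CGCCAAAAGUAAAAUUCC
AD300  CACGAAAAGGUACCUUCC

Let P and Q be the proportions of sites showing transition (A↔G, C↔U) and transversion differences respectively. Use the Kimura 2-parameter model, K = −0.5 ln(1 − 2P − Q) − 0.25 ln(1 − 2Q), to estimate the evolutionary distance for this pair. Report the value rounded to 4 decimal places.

0.4490

The sequences differ at positions 2 (G/A, transition), 4 (C/G, transversion), 10 (U/G, transversion), 11 (A/U, transversion), 13 (A/C, transversion), 14 (A/C, transversion).
Of the 6 differences, 1 transition and 5 transversions over 18 sites: P = 1/18 = 0.055556, Q = 5/18 = 0.277778.
d = −0.5·ln(0.611110) − 0.25·ln(0.444444) = −0.5·(-0.492478) − 0.25·(-0.810931) = 0.4490.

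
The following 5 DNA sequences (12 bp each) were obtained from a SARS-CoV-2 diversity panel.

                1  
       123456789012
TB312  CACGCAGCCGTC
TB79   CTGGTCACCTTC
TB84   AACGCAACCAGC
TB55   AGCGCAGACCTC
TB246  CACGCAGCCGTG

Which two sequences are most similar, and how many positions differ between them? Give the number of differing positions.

1

Pairwise Hamming distances:
  TB312 vs TB79: 6
  TB312 vs TB84: 4
  TB312 vs TB55: 4
  TB312 vs TB246: 1
  TB79 vs TB84: 7
  TB79 vs TB55: 8
  TB79 vs TB246: 7
  TB84 vs TB55: 5
  TB84 vs TB246: 5
  TB55 vs TB246: 5
The smallest is 1, between TB312 and TB246.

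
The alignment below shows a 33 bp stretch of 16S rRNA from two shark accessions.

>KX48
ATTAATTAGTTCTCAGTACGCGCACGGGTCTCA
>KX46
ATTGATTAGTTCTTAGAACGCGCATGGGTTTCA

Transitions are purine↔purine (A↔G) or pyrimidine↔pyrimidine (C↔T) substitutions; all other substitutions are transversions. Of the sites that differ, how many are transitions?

4

The sequences differ at positions 4 (A/G, transition), 14 (C/T, transition), 17 (T/A, transversion), 25 (C/T, transition), 30 (C/T, transition).
Of the 5 differences, 4 transitions and 1 transversion, so the answer is 4.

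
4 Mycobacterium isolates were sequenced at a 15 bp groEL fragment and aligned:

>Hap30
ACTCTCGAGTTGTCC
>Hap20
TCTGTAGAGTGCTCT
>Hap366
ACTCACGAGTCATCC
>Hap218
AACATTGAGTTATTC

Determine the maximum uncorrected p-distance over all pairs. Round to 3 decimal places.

0.600

Pairwise Hamming distances:
  Hap30 vs Hap20: 6
  Hap30 vs Hap366: 3
  Hap30 vs Hap218: 6
  Hap20 vs Hap366: 7
  Hap20 vs Hap218: 9
  Hap366 vs Hap218: 7
The largest is 9 mismatches, between Hap20 and Hap218; p = 9/15 = 0.600.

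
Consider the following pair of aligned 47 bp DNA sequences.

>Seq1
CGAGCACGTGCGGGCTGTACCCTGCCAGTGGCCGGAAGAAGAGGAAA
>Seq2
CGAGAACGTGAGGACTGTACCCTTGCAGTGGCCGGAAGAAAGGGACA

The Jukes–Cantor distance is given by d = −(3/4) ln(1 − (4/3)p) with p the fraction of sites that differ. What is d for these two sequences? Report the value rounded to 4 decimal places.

The sequences differ at positions 5 (C/A), 11 (C/A), 14 (G/A), 24 (G/T), 25 (C/G), 41 (G/A), 42 (A/G), 46 (A/C).
p = 8/47 = 0.170213.
d = −0.75 · ln(1 − (4/3)·0.170213) = −0.75 · ln(0.773049) = −0.75 · (-0.257413) = 0.1931.

0.1931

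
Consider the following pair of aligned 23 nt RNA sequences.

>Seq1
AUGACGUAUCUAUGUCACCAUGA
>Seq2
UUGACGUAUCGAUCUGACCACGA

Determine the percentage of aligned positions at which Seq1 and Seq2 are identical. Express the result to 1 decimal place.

78.3%

Differing sites — 1:A/U; 11:U/G; 14:G/C; 16:C/G; 21:U/C.
18 of the 23 sites match, so the percent identity is 18/23 × 100 = 78.3%.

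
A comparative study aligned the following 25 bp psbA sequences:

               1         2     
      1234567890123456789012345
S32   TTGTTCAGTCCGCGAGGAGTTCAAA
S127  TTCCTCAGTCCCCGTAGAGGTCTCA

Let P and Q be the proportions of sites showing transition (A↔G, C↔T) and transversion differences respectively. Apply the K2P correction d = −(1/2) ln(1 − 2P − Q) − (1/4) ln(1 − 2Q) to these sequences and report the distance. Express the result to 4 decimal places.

0.4189

Mismatches occur at site 3 (G↔C, transversion), site 4 (T↔C, transition), site 12 (G↔C, transversion), site 15 (A↔T, transversion), site 16 (G↔A, transition), site 20 (T↔G, transversion), site 23 (A↔T, transversion), site 24 (A↔C, transversion).
Of the 8 differences, 2 transitions and 6 transversions over 25 sites: P = 2/25 = 0.080000, Q = 6/25 = 0.240000.
d = −0.5·ln(0.600000) − 0.25·ln(0.520000) = −0.5·(-0.510826) − 0.25·(-0.653926) = 0.4189.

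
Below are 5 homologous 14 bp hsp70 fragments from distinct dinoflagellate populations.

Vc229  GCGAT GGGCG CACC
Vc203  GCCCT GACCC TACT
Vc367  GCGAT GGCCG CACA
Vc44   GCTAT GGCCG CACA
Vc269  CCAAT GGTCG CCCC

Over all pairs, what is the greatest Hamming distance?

9

Pairwise Hamming distances:
  Vc229 vs Vc203: 7
  Vc229 vs Vc367: 2
  Vc229 vs Vc44: 3
  Vc229 vs Vc269: 4
  Vc203 vs Vc367: 6
  Vc203 vs Vc44: 6
  Vc203 vs Vc269: 9
  Vc367 vs Vc44: 1
  Vc367 vs Vc269: 5
  Vc44 vs Vc269: 5
The largest is 9, between Vc203 and Vc269.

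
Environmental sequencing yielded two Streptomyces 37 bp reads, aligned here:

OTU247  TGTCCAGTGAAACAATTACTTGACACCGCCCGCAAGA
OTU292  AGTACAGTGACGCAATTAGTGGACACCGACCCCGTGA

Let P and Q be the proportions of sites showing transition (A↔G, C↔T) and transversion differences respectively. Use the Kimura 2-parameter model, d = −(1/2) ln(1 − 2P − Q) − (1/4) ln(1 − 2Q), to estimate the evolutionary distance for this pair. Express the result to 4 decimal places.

0.3376

The sequences differ at positions 1 (T/A, transversion), 4 (C/A, transversion), 11 (A/C, transversion), 12 (A/G, transition), 19 (C/G, transversion), 21 (T/G, transversion), 29 (C/A, transversion), 32 (G/C, transversion), 34 (A/G, transition), 35 (A/T, transversion).
Of the 10 differences, 2 transitions and 8 transversions over 37 sites: P = 2/37 = 0.054054, Q = 8/37 = 0.216216.
d = −0.5·ln(0.675676) − 0.25·ln(0.567568) = −0.5·(-0.392042) − 0.25·(-0.566395) = 0.3376.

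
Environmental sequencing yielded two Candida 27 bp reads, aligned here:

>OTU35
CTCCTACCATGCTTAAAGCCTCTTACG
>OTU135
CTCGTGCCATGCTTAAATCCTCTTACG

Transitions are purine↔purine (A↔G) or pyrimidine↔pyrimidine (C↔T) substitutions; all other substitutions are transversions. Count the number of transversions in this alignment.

2

Differing sites — 4:C/G (Tv); 6:A/G (Ti); 18:G/T (Tv).
Of the 3 differences, 1 transition and 2 transversions, so the answer is 2.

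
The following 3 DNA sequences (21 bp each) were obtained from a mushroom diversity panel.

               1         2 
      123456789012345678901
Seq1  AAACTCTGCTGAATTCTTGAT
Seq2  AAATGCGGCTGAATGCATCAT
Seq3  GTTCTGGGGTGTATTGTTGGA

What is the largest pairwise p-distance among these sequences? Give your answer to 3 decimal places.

0.667

Pairwise Hamming distances:
  Seq1 vs Seq2: 6
  Seq1 vs Seq3: 10
  Seq2 vs Seq3: 14
The largest is 14 mismatches, between Seq2 and Seq3; p = 14/21 = 0.667.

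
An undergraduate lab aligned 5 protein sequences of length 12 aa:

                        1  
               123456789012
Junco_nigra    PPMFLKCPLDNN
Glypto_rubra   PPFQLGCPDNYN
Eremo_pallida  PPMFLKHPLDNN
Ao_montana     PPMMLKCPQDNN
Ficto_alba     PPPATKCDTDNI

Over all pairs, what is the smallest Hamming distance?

Pairwise Hamming distances:
  Junco_nigra vs Glypto_rubra: 6
  Junco_nigra vs Eremo_pallida: 1
  Junco_nigra vs Ao_montana: 2
  Junco_nigra vs Ficto_alba: 6
  Glypto_rubra vs Eremo_pallida: 7
  Glypto_rubra vs Ao_montana: 6
  Glypto_rubra vs Ficto_alba: 9
  Eremo_pallida vs Ao_montana: 3
  Eremo_pallida vs Ficto_alba: 7
  Ao_montana vs Ficto_alba: 6
The smallest is 1, between Junco_nigra and Eremo_pallida.

1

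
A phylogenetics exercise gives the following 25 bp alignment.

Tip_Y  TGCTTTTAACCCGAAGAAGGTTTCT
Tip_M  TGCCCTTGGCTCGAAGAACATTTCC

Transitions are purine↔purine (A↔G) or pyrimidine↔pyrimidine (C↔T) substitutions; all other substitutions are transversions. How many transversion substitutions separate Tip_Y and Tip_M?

1

The sequences differ at positions 4 (T/C, transition), 5 (T/C, transition), 8 (A/G, transition), 9 (A/G, transition), 11 (C/T, transition), 19 (G/C, transversion), 20 (G/A, transition), 25 (T/C, transition).
Of the 8 differences, 7 transitions and 1 transversion, so the answer is 1.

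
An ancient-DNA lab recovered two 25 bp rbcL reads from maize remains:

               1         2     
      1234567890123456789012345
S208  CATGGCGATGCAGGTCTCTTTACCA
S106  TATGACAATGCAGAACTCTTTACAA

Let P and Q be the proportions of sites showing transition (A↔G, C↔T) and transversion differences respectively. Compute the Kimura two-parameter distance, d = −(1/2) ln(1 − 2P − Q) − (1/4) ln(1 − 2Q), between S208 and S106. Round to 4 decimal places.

The sequences differ at positions 1 (C/T, transition), 5 (G/A, transition), 7 (G/A, transition), 14 (G/A, transition), 15 (T/A, transversion), 24 (C/A, transversion).
Of the 6 differences, 4 transitions and 2 transversions over 25 sites: P = 4/25 = 0.160000, Q = 2/25 = 0.080000.
d = −0.5·ln(0.600000) − 0.25·ln(0.840000) = −0.5·(-0.510826) − 0.25·(-0.174353) = 0.2990.

0.2990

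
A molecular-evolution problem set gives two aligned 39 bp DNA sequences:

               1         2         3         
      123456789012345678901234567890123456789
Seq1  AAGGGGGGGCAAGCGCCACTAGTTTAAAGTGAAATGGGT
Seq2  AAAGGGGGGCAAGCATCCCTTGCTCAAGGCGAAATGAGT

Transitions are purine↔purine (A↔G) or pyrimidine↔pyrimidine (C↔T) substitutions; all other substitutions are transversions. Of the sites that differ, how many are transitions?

8

The sequences differ at positions 3 (G/A, transition), 15 (G/A, transition), 16 (C/T, transition), 18 (A/C, transversion), 21 (A/T, transversion), 23 (T/C, transition), 25 (T/C, transition), 28 (A/G, transition), 30 (T/C, transition), 37 (G/A, transition).
Of the 10 differences, 8 transitions and 2 transversions, so the answer is 8.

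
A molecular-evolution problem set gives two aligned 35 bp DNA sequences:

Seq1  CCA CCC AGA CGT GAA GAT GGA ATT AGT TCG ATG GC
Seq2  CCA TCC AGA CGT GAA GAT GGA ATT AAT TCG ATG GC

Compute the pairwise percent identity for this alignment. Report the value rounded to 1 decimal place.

Mismatches occur at site 4 (C→T), site 26 (G→A).
33 of the 35 sites match, so the percent identity is 33/35 × 100 = 94.3%.

94.3%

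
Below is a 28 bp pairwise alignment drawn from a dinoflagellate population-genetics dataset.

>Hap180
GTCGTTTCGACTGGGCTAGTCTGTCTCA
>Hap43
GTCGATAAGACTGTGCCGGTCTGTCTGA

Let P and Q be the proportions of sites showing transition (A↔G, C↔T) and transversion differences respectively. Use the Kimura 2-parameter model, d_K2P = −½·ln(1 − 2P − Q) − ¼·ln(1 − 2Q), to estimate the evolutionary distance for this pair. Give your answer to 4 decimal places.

Differing sites — 5:T/A (Tv); 7:T/A (Tv); 8:C/A (Tv); 14:G/T (Tv); 17:T/C (Ti); 18:A/G (Ti); 27:C/G (Tv).
Of the 7 differences, 2 transitions and 5 transversions over 28 sites: P = 2/28 = 0.071429, Q = 5/28 = 0.178571.
d = −0.5·ln(0.678571) − 0.25·ln(0.642858) = −0.5·(-0.387766) − 0.25·(-0.441831) = 0.3043.

0.3043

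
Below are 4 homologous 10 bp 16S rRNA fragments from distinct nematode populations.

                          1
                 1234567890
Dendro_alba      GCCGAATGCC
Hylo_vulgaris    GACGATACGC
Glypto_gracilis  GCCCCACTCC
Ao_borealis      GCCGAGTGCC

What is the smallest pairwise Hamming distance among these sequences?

1

Pairwise Hamming distances:
  Dendro_alba vs Hylo_vulgaris: 5
  Dendro_alba vs Glypto_gracilis: 4
  Dendro_alba vs Ao_borealis: 1
  Hylo_vulgaris vs Glypto_gracilis: 7
  Hylo_vulgaris vs Ao_borealis: 5
  Glypto_gracilis vs Ao_borealis: 5
The smallest is 1, between Dendro_alba and Ao_borealis.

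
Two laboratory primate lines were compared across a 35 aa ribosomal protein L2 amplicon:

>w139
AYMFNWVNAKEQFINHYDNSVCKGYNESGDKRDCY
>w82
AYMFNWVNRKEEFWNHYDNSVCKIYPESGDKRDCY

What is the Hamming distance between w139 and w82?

5

Mismatches occur at site 9 (A→R), site 12 (Q→E), site 14 (I→W), site 24 (G→I), site 26 (N→P).
That gives 5 mismatches out of 35 aligned sites, so the Hamming distance is 5.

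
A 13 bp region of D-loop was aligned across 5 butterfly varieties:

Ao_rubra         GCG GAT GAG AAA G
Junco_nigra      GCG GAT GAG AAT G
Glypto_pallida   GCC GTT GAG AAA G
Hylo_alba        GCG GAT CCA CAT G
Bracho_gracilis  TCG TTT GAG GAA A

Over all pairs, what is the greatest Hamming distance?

9

Pairwise Hamming distances:
  Ao_rubra vs Junco_nigra: 1
  Ao_rubra vs Glypto_pallida: 2
  Ao_rubra vs Hylo_alba: 5
  Ao_rubra vs Bracho_gracilis: 5
  Junco_nigra vs Glypto_pallida: 3
  Junco_nigra vs Hylo_alba: 4
  Junco_nigra vs Bracho_gracilis: 6
  Glypto_pallida vs Hylo_alba: 7
  Glypto_pallida vs Bracho_gracilis: 5
  Hylo_alba vs Bracho_gracilis: 9
The largest is 9, between Hylo_alba and Bracho_gracilis.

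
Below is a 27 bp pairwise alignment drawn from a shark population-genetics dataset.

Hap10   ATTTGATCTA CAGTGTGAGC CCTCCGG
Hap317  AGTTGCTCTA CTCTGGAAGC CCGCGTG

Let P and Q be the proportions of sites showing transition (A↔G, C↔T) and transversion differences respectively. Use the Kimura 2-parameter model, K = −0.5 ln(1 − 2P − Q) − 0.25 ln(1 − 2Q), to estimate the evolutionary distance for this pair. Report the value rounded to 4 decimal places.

0.4558

The sequences differ at positions 2 (T/G, transversion), 6 (A/C, transversion), 12 (A/T, transversion), 13 (G/C, transversion), 16 (T/G, transversion), 17 (G/A, transition), 23 (T/G, transversion), 25 (C/G, transversion), 26 (G/T, transversion).
Of the 9 differences, 1 transition and 8 transversions over 27 sites: P = 1/27 = 0.037037, Q = 8/27 = 0.296296.
d = −0.5·ln(0.629630) − 0.25·ln(0.407408) = −0.5·(-0.462623) − 0.25·(-0.897940) = 0.4558.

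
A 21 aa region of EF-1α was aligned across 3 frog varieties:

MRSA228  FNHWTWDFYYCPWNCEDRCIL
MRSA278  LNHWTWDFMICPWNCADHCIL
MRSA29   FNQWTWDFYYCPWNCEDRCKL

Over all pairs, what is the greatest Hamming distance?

Pairwise Hamming distances:
  MRSA228 vs MRSA278: 5
  MRSA228 vs MRSA29: 2
  MRSA278 vs MRSA29: 7
The largest is 7, between MRSA278 and MRSA29.

7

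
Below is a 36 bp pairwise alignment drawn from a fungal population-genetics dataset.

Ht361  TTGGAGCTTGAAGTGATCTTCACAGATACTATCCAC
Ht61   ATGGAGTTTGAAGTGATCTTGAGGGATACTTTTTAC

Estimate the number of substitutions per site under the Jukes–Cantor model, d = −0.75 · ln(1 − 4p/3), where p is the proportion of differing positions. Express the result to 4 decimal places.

Mismatches occur at site 1 (T→A), site 7 (C→T), site 21 (C→G), site 23 (C→G), site 24 (A→G), site 31 (A→T), site 33 (C→T), site 34 (C→T).
p = 8/36 = 0.222222.
d = −0.75 · ln(1 − (4/3)·0.222222) = −0.75 · ln(0.703704) = −0.75 · (-0.351397) = 0.2635.

0.2635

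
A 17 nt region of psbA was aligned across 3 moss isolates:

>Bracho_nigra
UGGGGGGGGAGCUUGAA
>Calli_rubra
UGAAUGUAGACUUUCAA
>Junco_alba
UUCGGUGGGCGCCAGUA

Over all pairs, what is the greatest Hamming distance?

Pairwise Hamming distances:
  Bracho_nigra vs Calli_rubra: 8
  Bracho_nigra vs Junco_alba: 7
  Calli_rubra vs Junco_alba: 14
The largest is 14, between Calli_rubra and Junco_alba.

14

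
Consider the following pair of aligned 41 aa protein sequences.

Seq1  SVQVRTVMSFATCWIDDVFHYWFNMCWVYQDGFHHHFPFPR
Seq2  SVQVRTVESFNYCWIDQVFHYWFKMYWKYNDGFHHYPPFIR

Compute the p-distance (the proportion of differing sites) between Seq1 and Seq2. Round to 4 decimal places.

0.2683

The sequences differ at positions 8 (M/E), 11 (A/N), 12 (T/Y), 17 (D/Q), 24 (N/K), 26 (C/Y), 28 (V/K), 30 (Q/N), 36 (H/Y), 37 (F/P), 40 (P/I).
There are 11 differences over 41 sites, so p = 11/41 = 0.2683.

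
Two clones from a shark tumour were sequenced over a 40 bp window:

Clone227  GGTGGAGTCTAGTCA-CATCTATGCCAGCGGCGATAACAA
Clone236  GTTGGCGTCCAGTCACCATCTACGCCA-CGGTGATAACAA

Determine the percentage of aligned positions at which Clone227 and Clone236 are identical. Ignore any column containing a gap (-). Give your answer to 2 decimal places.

Excluding the 2 gap columns leaves 38 comparable sites.
Differing sites — 2:G/T; 6:A/C; 10:T/C; 23:T/C; 32:C/T.
33 of the 38 comparable sites match, so the percent identity is 33/38 × 100 = 86.84%.

86.84%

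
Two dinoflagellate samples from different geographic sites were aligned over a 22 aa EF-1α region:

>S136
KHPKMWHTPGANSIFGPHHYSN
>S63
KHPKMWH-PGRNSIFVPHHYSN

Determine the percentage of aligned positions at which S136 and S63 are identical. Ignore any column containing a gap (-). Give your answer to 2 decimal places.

90.48%

Excluding the 1 gap column leaves 21 comparable sites.
Differing sites — 11:A/R; 16:G/V.
19 of the 21 comparable sites match, so the percent identity is 19/21 × 100 = 90.48%.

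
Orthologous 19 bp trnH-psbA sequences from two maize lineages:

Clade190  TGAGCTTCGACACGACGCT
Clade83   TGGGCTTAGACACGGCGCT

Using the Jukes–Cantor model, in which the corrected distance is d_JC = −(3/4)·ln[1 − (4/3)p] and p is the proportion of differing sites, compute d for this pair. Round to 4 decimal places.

The sequences differ at positions 3 (A/G), 8 (C/A), 15 (A/G).
p = 3/19 = 0.157895.
d = −0.75 · ln(1 − (4/3)·0.157895) = −0.75 · ln(0.789473) = −0.75 · (-0.236390) = 0.1773.

0.1773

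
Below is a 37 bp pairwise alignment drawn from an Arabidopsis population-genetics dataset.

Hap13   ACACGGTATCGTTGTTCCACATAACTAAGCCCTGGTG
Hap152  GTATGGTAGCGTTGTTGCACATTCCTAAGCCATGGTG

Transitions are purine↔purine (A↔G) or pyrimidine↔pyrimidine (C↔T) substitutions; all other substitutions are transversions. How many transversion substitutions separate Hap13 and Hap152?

The sequences differ at positions 1 (A/G, transition), 2 (C/T, transition), 4 (C/T, transition), 9 (T/G, transversion), 17 (C/G, transversion), 23 (A/T, transversion), 24 (A/C, transversion), 32 (C/A, transversion).
Of the 8 differences, 3 transitions and 5 transversions, so the answer is 5.

5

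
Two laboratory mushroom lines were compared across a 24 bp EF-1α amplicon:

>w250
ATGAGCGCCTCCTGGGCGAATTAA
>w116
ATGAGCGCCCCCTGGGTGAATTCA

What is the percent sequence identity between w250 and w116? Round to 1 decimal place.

87.5%

Differing sites — 10:T/C; 17:C/T; 23:A/C.
21 of the 24 sites match, so the percent identity is 21/24 × 100 = 87.5%.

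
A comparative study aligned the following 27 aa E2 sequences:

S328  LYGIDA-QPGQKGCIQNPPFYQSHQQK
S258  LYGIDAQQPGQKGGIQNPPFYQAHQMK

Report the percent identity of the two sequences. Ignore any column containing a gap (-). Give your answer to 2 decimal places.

Excluding the 1 gap column leaves 26 comparable sites.
The sequences differ at positions 14 (C/G), 23 (S/A), 26 (Q/M).
23 of the 26 comparable sites match, so the percent identity is 23/26 × 100 = 88.46%.

88.46%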